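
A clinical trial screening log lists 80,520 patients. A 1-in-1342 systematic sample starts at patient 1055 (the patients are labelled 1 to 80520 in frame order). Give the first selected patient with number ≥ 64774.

k = 1342
Steps past start: ⌈(64774 − 1055)/1342⌉ = ⌈63719/1342⌉ = 48
Selected patient: 1055 + 48×1342 = 65471

65471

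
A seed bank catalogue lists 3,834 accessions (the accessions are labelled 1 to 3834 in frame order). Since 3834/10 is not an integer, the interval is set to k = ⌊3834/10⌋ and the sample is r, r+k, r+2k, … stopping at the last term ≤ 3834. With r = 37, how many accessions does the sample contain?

10

k = ⌊3834/10⌋ = 383
Achieved size = ⌊(3834 − 37)/383⌋ + 1 = ⌊3797/383⌋ + 1 = 9 + 1 = 10
(last selection: 37 + 9×383 = 3484 ≤ 3834; next would be 3867 > 3834)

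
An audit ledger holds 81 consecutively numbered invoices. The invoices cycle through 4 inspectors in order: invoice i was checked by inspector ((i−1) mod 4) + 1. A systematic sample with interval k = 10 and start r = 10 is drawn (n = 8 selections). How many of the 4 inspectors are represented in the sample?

Consecutive selections differ by k = 10, so their inspector numbers differ by 10 mod 4 = 2.
gcd(10, 4) = 2, so the sample visits 4/2 = 2 distinct residues mod 4.
Start 10 is inspector 2; the inspectors hit are 2, 4.

2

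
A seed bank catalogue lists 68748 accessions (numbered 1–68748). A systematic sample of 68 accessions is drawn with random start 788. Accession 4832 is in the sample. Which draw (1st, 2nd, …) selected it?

k = 68748/68 = 1011
position = (4832 − 788)/1011 + 1 = 4044/1011 + 1 = 4 + 1 = 5

5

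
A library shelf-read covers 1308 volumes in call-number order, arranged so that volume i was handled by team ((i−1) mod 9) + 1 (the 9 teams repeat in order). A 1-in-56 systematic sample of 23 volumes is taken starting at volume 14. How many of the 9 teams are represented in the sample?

9

Consecutive selections differ by k = 56, so their team numbers differ by 56 mod 9 = 2.
gcd(56, 9) = 1, so the sample visits 9/1 = 9 distinct residues mod 9.
Start 14 is team 5; the teams hit are 1, 2, 3, 4, 5, 6, 7, 8, 9.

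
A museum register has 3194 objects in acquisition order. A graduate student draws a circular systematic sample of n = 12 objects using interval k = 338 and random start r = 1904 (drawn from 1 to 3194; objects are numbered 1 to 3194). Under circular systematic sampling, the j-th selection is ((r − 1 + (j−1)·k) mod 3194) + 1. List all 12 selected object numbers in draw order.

Selection 1: 1904
Selection 2: 1904 + 338 = 2242
Selection 3: 2242 + 338 = 2580
Selection 4: 2580 + 338 = 2918
Selection 5: 2918 + 338 = 3256 → 3256 − 3194 = 62
Selection 6: 62 + 338 = 400
Selection 7: 400 + 338 = 738
Selection 8: 738 + 338 = 1076
Selection 9: 1076 + 338 = 1414
Selection 10: 1414 + 338 = 1752
Selection 11: 1752 + 338 = 2090
Selection 12: 2090 + 338 = 2428

1904, 2242, 2580, 2918, 62, 400, 738, 1076, 1414, 1752, 2090, 2428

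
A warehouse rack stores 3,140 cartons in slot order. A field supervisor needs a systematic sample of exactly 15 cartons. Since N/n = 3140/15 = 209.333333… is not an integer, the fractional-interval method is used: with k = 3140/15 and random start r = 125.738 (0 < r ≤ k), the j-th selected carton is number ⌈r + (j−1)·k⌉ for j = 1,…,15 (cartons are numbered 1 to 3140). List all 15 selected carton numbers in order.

j=1: r + 0k = 125.738 → ⌈·⌉ = 126
j=2: r + 1k = 335.071333… → ⌈·⌉ = 336
j=3: r + 2k = 544.404666… → ⌈·⌉ = 545
j=4: r + 3k = 753.738 → ⌈·⌉ = 754
j=5: r + 4k = 963.071333… → ⌈·⌉ = 964
j=6: r + 5k = 1172.404666… → ⌈·⌉ = 1173
j=7: r + 6k = 1381.738 → ⌈·⌉ = 1382
j=8: r + 7k = 1591.071333… → ⌈·⌉ = 1592
j=9: r + 8k = 1800.404666… → ⌈·⌉ = 1801
j=10: r + 9k = 2009.738 → ⌈·⌉ = 2010
j=11: r + 10k = 2219.071333… → ⌈·⌉ = 2220
j=12: r + 11k = 2428.404666… → ⌈·⌉ = 2429
j=13: r + 12k = 2637.738 → ⌈·⌉ = 2638
j=14: r + 13k = 2847.071333… → ⌈·⌉ = 2848
j=15: r + 14k = 3056.404666… → ⌈·⌉ = 3057

126, 336, 545, 754, 964, 1173, 1382, 1592, 1801, 2010, 2220, 2429, 2638, 2848, 3057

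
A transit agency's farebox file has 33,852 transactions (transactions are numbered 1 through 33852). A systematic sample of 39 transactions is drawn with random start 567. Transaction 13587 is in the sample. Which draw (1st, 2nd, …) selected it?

16

k = 33852/39 = 868
position = (13587 − 567)/868 + 1 = 13020/868 + 1 = 15 + 1 = 16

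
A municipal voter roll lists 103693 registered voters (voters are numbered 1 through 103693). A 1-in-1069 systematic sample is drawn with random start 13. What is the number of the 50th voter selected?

52394

k = 1069
50th selection = r + (50−1)·k = 13 + 49×1069 = 13 + 52381 = 52394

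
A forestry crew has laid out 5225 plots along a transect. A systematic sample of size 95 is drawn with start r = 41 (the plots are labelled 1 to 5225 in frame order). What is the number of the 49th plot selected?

2681

k = 5225/95 = 55
49th selection = r + (49−1)·k = 41 + 48×55 = 41 + 2640 = 2681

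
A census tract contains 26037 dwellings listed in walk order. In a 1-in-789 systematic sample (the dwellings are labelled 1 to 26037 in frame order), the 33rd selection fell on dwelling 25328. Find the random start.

k = 789
r = 25328 − (33−1)×789 = 25328 − 25248 = 80

80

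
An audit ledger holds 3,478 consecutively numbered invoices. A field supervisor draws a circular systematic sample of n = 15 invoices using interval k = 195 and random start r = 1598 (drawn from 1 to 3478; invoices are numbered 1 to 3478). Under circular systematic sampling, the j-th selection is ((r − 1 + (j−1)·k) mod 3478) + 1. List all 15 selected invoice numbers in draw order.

Selection 1: 1598
Selection 2: 1598 + 195 = 1793
Selection 3: 1793 + 195 = 1988
Selection 4: 1988 + 195 = 2183
Selection 5: 2183 + 195 = 2378
Selection 6: 2378 + 195 = 2573
Selection 7: 2573 + 195 = 2768
Selection 8: 2768 + 195 = 2963
Selection 9: 2963 + 195 = 3158
Selection 10: 3158 + 195 = 3353
Selection 11: 3353 + 195 = 3548 → 3548 − 3478 = 70
Selection 12: 70 + 195 = 265
Selection 13: 265 + 195 = 460
Selection 14: 460 + 195 = 655
Selection 15: 655 + 195 = 850

1598, 1793, 1988, 2183, 2378, 2573, 2768, 2963, 3158, 3353, 70, 265, 460, 655, 850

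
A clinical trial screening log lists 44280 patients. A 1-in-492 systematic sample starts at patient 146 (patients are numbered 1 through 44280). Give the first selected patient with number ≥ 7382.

k = 492
Steps past start: ⌈(7382 − 146)/492⌉ = ⌈7236/492⌉ = 15
Selected patient: 146 + 15×492 = 7526

7526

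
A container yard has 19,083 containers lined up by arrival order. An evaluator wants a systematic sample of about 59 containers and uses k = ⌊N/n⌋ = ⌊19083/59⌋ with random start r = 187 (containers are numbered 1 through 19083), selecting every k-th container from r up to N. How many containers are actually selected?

59

k = ⌊19083/59⌋ = 323
Achieved size = ⌊(19083 − 187)/323⌋ + 1 = ⌊18896/323⌋ + 1 = 58 + 1 = 59
(last selection: 187 + 58×323 = 18921 ≤ 19083; next would be 19244 > 19083)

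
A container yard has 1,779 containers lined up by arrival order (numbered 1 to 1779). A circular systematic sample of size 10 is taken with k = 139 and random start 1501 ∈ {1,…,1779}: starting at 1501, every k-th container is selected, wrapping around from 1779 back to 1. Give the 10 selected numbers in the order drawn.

Selection 1: 1501
Selection 2: 1501 + 139 = 1640
Selection 3: 1640 + 139 = 1779
Selection 4: 1779 + 139 = 1918 → 1918 − 1779 = 139
Selection 5: 139 + 139 = 278
Selection 6: 278 + 139 = 417
Selection 7: 417 + 139 = 556
Selection 8: 556 + 139 = 695
Selection 9: 695 + 139 = 834
Selection 10: 834 + 139 = 973

1501, 1640, 1779, 139, 278, 417, 556, 695, 834, 973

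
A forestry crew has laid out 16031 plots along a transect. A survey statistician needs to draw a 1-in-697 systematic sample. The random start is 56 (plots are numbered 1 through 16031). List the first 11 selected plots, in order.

56, 753, 1450, 2147, 2844, 3541, 4238, 4935, 5632, 6329, 7026

plot 1: 56
plot 2: 56 + 697 = 753
plot 3: 753 + 697 = 1450
plot 4: 1450 + 697 = 2147
plot 5: 2147 + 697 = 2844
plot 6: 2844 + 697 = 3541
plot 7: 3541 + 697 = 4238
plot 8: 4238 + 697 = 4935
plot 9: 4935 + 697 = 5632
plot 10: 5632 + 697 = 6329
plot 11: 6329 + 697 = 7026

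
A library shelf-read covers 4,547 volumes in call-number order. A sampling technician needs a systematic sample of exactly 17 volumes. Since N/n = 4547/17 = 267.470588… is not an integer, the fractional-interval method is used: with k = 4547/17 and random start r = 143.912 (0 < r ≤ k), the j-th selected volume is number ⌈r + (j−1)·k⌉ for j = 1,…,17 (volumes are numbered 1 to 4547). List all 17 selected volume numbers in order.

144, 412, 679, 947, 1214, 1482, 1749, 2017, 2284, 2552, 2819, 3087, 3354, 3622, 3889, 4156, 4424

j=1: r + 0k = 143.912 → ⌈·⌉ = 144
j=2: r + 1k = 411.382588… → ⌈·⌉ = 412
j=3: r + 2k = 678.853176… → ⌈·⌉ = 679
j=4: r + 3k = 946.323764… → ⌈·⌉ = 947
j=5: r + 4k = 1213.794352… → ⌈·⌉ = 1214
j=6: r + 5k = 1481.264941… → ⌈·⌉ = 1482
j=7: r + 6k = 1748.735529… → ⌈·⌉ = 1749
j=8: r + 7k = 2016.206117… → ⌈·⌉ = 2017
j=9: r + 8k = 2283.676705… → ⌈·⌉ = 2284
j=10: r + 9k = 2551.147294… → ⌈·⌉ = 2552
j=11: r + 10k = 2818.617882… → ⌈·⌉ = 2819
j=12: r + 11k = 3086.088470… → ⌈·⌉ = 3087
j=13: r + 12k = 3353.559058… → ⌈·⌉ = 3354
j=14: r + 13k = 3621.029647… → ⌈·⌉ = 3622
j=15: r + 14k = 3888.500235… → ⌈·⌉ = 3889
j=16: r + 15k = 4155.970823… → ⌈·⌉ = 4156
j=17: r + 16k = 4423.441411… → ⌈·⌉ = 4424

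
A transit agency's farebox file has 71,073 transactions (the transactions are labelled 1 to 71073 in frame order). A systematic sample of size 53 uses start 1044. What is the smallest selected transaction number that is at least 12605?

k = 71073/53 = 1341
Steps past start: ⌈(12605 − 1044)/1341⌉ = ⌈11561/1341⌉ = 9
Selected transaction: 1044 + 9×1341 = 13113

13113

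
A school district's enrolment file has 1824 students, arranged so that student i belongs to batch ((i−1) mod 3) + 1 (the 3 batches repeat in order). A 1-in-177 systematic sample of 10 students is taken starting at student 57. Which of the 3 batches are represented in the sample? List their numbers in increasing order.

3

Consecutive selections differ by k = 177, so their batch numbers differ by 177 mod 3 = 0.
gcd(177, 3) = 3, so the sample visits 3/3 = 1 distinct residues mod 3.
Start 57 is batch 3; the batches hit are 3.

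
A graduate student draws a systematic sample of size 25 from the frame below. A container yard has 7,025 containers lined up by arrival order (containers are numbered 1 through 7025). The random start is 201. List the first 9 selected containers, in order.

201, 482, 763, 1044, 1325, 1606, 1887, 2168, 2449

k = N/n = 7025/25 = 281
container 1: 201
container 2: 201 + 281 = 482
container 3: 482 + 281 = 763
container 4: 763 + 281 = 1044
container 5: 1044 + 281 = 1325
container 6: 1325 + 281 = 1606
container 7: 1606 + 281 = 1887
container 8: 1887 + 281 = 2168
container 9: 2168 + 281 = 2449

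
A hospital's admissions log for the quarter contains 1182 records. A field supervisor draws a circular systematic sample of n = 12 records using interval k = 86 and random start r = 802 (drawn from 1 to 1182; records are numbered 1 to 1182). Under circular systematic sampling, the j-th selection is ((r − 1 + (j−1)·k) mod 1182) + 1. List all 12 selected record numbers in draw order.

Selection 1: 802
Selection 2: 802 + 86 = 888
Selection 3: 888 + 86 = 974
Selection 4: 974 + 86 = 1060
Selection 5: 1060 + 86 = 1146
Selection 6: 1146 + 86 = 1232 → 1232 − 1182 = 50
Selection 7: 50 + 86 = 136
Selection 8: 136 + 86 = 222
Selection 9: 222 + 86 = 308
Selection 10: 308 + 86 = 394
Selection 11: 394 + 86 = 480
Selection 12: 480 + 86 = 566

802, 888, 974, 1060, 1146, 50, 136, 222, 308, 394, 480, 566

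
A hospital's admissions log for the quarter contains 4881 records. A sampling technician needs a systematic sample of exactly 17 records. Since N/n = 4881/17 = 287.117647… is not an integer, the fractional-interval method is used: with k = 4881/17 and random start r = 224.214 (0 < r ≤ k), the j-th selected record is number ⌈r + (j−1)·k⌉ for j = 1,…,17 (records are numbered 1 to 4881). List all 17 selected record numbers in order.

225, 512, 799, 1086, 1373, 1660, 1947, 2235, 2522, 2809, 3096, 3383, 3670, 3957, 4244, 4531, 4819

j=1: r + 0k = 224.214 → ⌈·⌉ = 225
j=2: r + 1k = 511.331647… → ⌈·⌉ = 512
j=3: r + 2k = 798.449294… → ⌈·⌉ = 799
j=4: r + 3k = 1085.566941… → ⌈·⌉ = 1086
j=5: r + 4k = 1372.684588… → ⌈·⌉ = 1373
j=6: r + 5k = 1659.802235… → ⌈·⌉ = 1660
j=7: r + 6k = 1946.919882… → ⌈·⌉ = 1947
j=8: r + 7k = 2234.037529… → ⌈·⌉ = 2235
j=9: r + 8k = 2521.155176… → ⌈·⌉ = 2522
j=10: r + 9k = 2808.272823… → ⌈·⌉ = 2809
j=11: r + 10k = 3095.390470… → ⌈·⌉ = 3096
j=12: r + 11k = 3382.508117… → ⌈·⌉ = 3383
j=13: r + 12k = 3669.625764… → ⌈·⌉ = 3670
j=14: r + 13k = 3956.743411… → ⌈·⌉ = 3957
j=15: r + 14k = 4243.861058… → ⌈·⌉ = 4244
j=16: r + 15k = 4530.978705… → ⌈·⌉ = 4531
j=17: r + 16k = 4818.096352… → ⌈·⌉ = 4819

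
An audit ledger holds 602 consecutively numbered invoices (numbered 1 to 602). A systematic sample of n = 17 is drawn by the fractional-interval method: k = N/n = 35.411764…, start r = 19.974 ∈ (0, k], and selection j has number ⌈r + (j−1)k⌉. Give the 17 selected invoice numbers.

20, 56, 91, 127, 162, 198, 233, 268, 304, 339, 375, 410, 445, 481, 516, 552, 587

j=1: r + 0k = 19.974 → ⌈·⌉ = 20
j=2: r + 1k = 55.385764… → ⌈·⌉ = 56
j=3: r + 2k = 90.797529… → ⌈·⌉ = 91
j=4: r + 3k = 126.209294… → ⌈·⌉ = 127
j=5: r + 4k = 161.621058… → ⌈·⌉ = 162
j=6: r + 5k = 197.032823… → ⌈·⌉ = 198
j=7: r + 6k = 232.444588… → ⌈·⌉ = 233
j=8: r + 7k = 267.856352… → ⌈·⌉ = 268
j=9: r + 8k = 303.268117… → ⌈·⌉ = 304
j=10: r + 9k = 338.679882… → ⌈·⌉ = 339
j=11: r + 10k = 374.091647… → ⌈·⌉ = 375
j=12: r + 11k = 409.503411… → ⌈·⌉ = 410
j=13: r + 12k = 444.915176… → ⌈·⌉ = 445
j=14: r + 13k = 480.326941… → ⌈·⌉ = 481
j=15: r + 14k = 515.738705… → ⌈·⌉ = 516
j=16: r + 15k = 551.150470… → ⌈·⌉ = 552
j=17: r + 16k = 586.562235… → ⌈·⌉ = 587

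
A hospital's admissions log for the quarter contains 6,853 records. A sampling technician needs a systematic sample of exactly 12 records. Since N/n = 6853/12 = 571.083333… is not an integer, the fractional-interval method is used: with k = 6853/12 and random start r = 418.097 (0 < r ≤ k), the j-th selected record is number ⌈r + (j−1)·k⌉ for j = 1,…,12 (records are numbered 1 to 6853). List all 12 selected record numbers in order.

419, 990, 1561, 2132, 2703, 3274, 3845, 4416, 4987, 5558, 6129, 6701

j=1: r + 0k = 418.097 → ⌈·⌉ = 419
j=2: r + 1k = 989.180333… → ⌈·⌉ = 990
j=3: r + 2k = 1560.263666… → ⌈·⌉ = 1561
j=4: r + 3k = 2131.347 → ⌈·⌉ = 2132
j=5: r + 4k = 2702.430333… → ⌈·⌉ = 2703
j=6: r + 5k = 3273.513666… → ⌈·⌉ = 3274
j=7: r + 6k = 3844.597 → ⌈·⌉ = 3845
j=8: r + 7k = 4415.680333… → ⌈·⌉ = 4416
j=9: r + 8k = 4986.763666… → ⌈·⌉ = 4987
j=10: r + 9k = 5557.847 → ⌈·⌉ = 5558
j=11: r + 10k = 6128.930333… → ⌈·⌉ = 6129
j=12: r + 11k = 6700.013666… → ⌈·⌉ = 6701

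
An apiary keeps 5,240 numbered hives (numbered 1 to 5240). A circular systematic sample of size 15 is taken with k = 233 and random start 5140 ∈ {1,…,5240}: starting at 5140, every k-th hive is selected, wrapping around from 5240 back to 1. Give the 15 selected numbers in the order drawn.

Selection 1: 5140
Selection 2: 5140 + 233 = 5373 → 5373 − 5240 = 133
Selection 3: 133 + 233 = 366
Selection 4: 366 + 233 = 599
Selection 5: 599 + 233 = 832
Selection 6: 832 + 233 = 1065
Selection 7: 1065 + 233 = 1298
Selection 8: 1298 + 233 = 1531
Selection 9: 1531 + 233 = 1764
Selection 10: 1764 + 233 = 1997
Selection 11: 1997 + 233 = 2230
Selection 12: 2230 + 233 = 2463
Selection 13: 2463 + 233 = 2696
Selection 14: 2696 + 233 = 2929
Selection 15: 2929 + 233 = 3162

5140, 133, 366, 599, 832, 1065, 1298, 1531, 1764, 1997, 2230, 2463, 2696, 2929, 3162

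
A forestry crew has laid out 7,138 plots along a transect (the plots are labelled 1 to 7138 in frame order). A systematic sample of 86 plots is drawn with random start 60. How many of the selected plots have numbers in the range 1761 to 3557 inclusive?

k = 7138/86 = 83
First selection ≥ 1761: 60 + ⌈(1761−60)/83⌉·83 = 60 + 21×83 = 1803
Last selection ≤ 3557: 60 + ⌊(3557−60)/83⌋·83 = 60 + 42×83 = 3546
Count = 42 − 21 + 1 = 22

22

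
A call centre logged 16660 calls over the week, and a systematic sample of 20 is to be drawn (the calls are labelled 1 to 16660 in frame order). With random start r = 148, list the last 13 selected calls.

k = N/n = 16660/20 = 833
8th selection = 148 + 7×833 = 5979
9th: 5979 + 833 = 6812
10th: 6812 + 833 = 7645
11th: 7645 + 833 = 8478
12th: 8478 + 833 = 9311
13th: 9311 + 833 = 10144
14th: 10144 + 833 = 10977
15th: 10977 + 833 = 11810
16th: 11810 + 833 = 12643
17th: 12643 + 833 = 13476
18th: 13476 + 833 = 14309
19th: 14309 + 833 = 15142
20th: 15142 + 833 = 15975

5979, 6812, 7645, 8478, 9311, 10144, 10977, 11810, 12643, 13476, 14309, 15142, 15975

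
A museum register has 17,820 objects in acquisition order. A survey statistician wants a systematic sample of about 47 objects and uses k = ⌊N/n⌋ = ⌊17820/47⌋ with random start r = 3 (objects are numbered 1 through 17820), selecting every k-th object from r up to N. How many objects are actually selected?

k = ⌊17820/47⌋ = 379
Achieved size = ⌊(17820 − 3)/379⌋ + 1 = ⌊17817/379⌋ + 1 = 47 + 1 = 48
(last selection: 3 + 47×379 = 17816 ≤ 17820; next would be 18195 > 17820)

48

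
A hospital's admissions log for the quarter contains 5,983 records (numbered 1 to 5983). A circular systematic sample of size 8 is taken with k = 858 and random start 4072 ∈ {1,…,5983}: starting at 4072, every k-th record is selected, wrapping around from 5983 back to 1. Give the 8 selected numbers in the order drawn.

4072, 4930, 5788, 663, 1521, 2379, 3237, 4095

Selection 1: 4072
Selection 2: 4072 + 858 = 4930
Selection 3: 4930 + 858 = 5788
Selection 4: 5788 + 858 = 6646 → 6646 − 5983 = 663
Selection 5: 663 + 858 = 1521
Selection 6: 1521 + 858 = 2379
Selection 7: 2379 + 858 = 3237
Selection 8: 3237 + 858 = 4095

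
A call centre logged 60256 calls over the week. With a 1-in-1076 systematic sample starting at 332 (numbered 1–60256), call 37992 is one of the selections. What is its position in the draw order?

k = 1076
position = (37992 − 332)/1076 + 1 = 37660/1076 + 1 = 35 + 1 = 36

36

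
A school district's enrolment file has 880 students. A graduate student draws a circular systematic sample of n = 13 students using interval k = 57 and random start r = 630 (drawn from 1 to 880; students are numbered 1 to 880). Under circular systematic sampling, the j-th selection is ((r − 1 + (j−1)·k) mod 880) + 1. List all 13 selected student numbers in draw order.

630, 687, 744, 801, 858, 35, 92, 149, 206, 263, 320, 377, 434

Selection 1: 630
Selection 2: 630 + 57 = 687
Selection 3: 687 + 57 = 744
Selection 4: 744 + 57 = 801
Selection 5: 801 + 57 = 858
Selection 6: 858 + 57 = 915 → 915 − 880 = 35
Selection 7: 35 + 57 = 92
Selection 8: 92 + 57 = 149
Selection 9: 149 + 57 = 206
Selection 10: 206 + 57 = 263
Selection 11: 263 + 57 = 320
Selection 12: 320 + 57 = 377
Selection 13: 377 + 57 = 434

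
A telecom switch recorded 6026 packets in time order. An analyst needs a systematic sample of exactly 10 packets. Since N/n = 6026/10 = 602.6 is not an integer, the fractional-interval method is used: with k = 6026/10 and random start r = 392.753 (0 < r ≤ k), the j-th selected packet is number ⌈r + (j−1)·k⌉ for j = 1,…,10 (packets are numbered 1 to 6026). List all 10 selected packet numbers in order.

393, 996, 1598, 2201, 2804, 3406, 4009, 4611, 5214, 5817

j=1: r + 0k = 392.753 → ⌈·⌉ = 393
j=2: r + 1k = 995.353 → ⌈·⌉ = 996
j=3: r + 2k = 1597.953 → ⌈·⌉ = 1598
j=4: r + 3k = 2200.553 → ⌈·⌉ = 2201
j=5: r + 4k = 2803.153 → ⌈·⌉ = 2804
j=6: r + 5k = 3405.753 → ⌈·⌉ = 3406
j=7: r + 6k = 4008.353 → ⌈·⌉ = 4009
j=8: r + 7k = 4610.953 → ⌈·⌉ = 4611
j=9: r + 8k = 5213.553 → ⌈·⌉ = 5214
j=10: r + 9k = 5816.153 → ⌈·⌉ = 5817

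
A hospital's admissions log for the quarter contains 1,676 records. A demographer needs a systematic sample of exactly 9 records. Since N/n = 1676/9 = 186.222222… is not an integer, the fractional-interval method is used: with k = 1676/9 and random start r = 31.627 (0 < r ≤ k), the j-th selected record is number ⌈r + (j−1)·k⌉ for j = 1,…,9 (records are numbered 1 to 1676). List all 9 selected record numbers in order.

32, 218, 405, 591, 777, 963, 1149, 1336, 1522

j=1: r + 0k = 31.627 → ⌈·⌉ = 32
j=2: r + 1k = 217.849222… → ⌈·⌉ = 218
j=3: r + 2k = 404.071444… → ⌈·⌉ = 405
j=4: r + 3k = 590.293666… → ⌈·⌉ = 591
j=5: r + 4k = 776.515888… → ⌈·⌉ = 777
j=6: r + 5k = 962.738111… → ⌈·⌉ = 963
j=7: r + 6k = 1148.960333… → ⌈·⌉ = 1149
j=8: r + 7k = 1335.182555… → ⌈·⌉ = 1336
j=9: r + 8k = 1521.404777… → ⌈·⌉ = 1522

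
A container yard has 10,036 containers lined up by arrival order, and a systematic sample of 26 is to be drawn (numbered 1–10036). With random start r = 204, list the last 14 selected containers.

4836, 5222, 5608, 5994, 6380, 6766, 7152, 7538, 7924, 8310, 8696, 9082, 9468, 9854

k = N/n = 10036/26 = 386
13th selection = 204 + 12×386 = 4836
14th: 4836 + 386 = 5222
15th: 5222 + 386 = 5608
16th: 5608 + 386 = 5994
17th: 5994 + 386 = 6380
18th: 6380 + 386 = 6766
19th: 6766 + 386 = 7152
20th: 7152 + 386 = 7538
21st: 7538 + 386 = 7924
22nd: 7924 + 386 = 8310
23rd: 8310 + 386 = 8696
24th: 8696 + 386 = 9082
25th: 9082 + 386 = 9468
26th: 9468 + 386 = 9854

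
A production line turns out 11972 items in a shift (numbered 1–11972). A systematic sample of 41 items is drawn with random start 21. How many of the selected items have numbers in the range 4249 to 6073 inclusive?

k = 11972/41 = 292
First selection ≥ 4249: 21 + ⌈(4249−21)/292⌉·292 = 21 + 15×292 = 4401
Last selection ≤ 6073: 21 + ⌊(6073−21)/292⌋·292 = 21 + 20×292 = 5861
Count = 20 − 15 + 1 = 6

6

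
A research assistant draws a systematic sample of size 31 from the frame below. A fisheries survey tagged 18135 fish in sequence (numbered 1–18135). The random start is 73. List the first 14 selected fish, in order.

k = N/n = 18135/31 = 585
fish 1: 73
fish 2: 73 + 585 = 658
fish 3: 658 + 585 = 1243
fish 4: 1243 + 585 = 1828
fish 5: 1828 + 585 = 2413
fish 6: 2413 + 585 = 2998
fish 7: 2998 + 585 = 3583
fish 8: 3583 + 585 = 4168
fish 9: 4168 + 585 = 4753
fish 10: 4753 + 585 = 5338
fish 11: 5338 + 585 = 5923
fish 12: 5923 + 585 = 6508
fish 13: 6508 + 585 = 7093
fish 14: 7093 + 585 = 7678

73, 658, 1243, 1828, 2413, 2998, 3583, 4168, 4753, 5338, 5923, 6508, 7093, 7678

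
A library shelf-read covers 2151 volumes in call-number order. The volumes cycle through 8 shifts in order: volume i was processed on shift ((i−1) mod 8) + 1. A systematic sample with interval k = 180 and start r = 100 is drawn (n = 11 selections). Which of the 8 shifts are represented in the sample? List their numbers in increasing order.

4, 8

Consecutive selections differ by k = 180, so their shift numbers differ by 180 mod 8 = 4.
gcd(180, 8) = 4, so the sample visits 8/4 = 2 distinct residues mod 8.
Start 100 is shift 4; the shifts hit are 4, 8.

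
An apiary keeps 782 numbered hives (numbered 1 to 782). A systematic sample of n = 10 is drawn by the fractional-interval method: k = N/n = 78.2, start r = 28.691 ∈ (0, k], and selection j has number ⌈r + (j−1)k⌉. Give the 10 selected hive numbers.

29, 107, 186, 264, 342, 420, 498, 577, 655, 733

j=1: r + 0k = 28.691 → ⌈·⌉ = 29
j=2: r + 1k = 106.891 → ⌈·⌉ = 107
j=3: r + 2k = 185.091 → ⌈·⌉ = 186
j=4: r + 3k = 263.291 → ⌈·⌉ = 264
j=5: r + 4k = 341.491 → ⌈·⌉ = 342
j=6: r + 5k = 419.691 → ⌈·⌉ = 420
j=7: r + 6k = 497.891 → ⌈·⌉ = 498
j=8: r + 7k = 576.091 → ⌈·⌉ = 577
j=9: r + 8k = 654.291 → ⌈·⌉ = 655
j=10: r + 9k = 732.491 → ⌈·⌉ = 733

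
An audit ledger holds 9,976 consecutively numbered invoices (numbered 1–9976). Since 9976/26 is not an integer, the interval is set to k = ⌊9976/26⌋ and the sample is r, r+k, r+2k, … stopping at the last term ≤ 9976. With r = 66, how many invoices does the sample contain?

26

k = ⌊9976/26⌋ = 383
Achieved size = ⌊(9976 − 66)/383⌋ + 1 = ⌊9910/383⌋ + 1 = 25 + 1 = 26
(last selection: 66 + 25×383 = 9641 ≤ 9976; next would be 10024 > 9976)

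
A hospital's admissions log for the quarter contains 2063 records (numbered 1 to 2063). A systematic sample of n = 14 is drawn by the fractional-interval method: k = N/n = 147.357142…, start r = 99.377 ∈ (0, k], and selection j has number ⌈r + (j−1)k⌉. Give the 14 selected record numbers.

j=1: r + 0k = 99.377 → ⌈·⌉ = 100
j=2: r + 1k = 246.734142… → ⌈·⌉ = 247
j=3: r + 2k = 394.091285… → ⌈·⌉ = 395
j=4: r + 3k = 541.448428… → ⌈·⌉ = 542
j=5: r + 4k = 688.805571… → ⌈·⌉ = 689
j=6: r + 5k = 836.162714… → ⌈·⌉ = 837
j=7: r + 6k = 983.519857… → ⌈·⌉ = 984
j=8: r + 7k = 1130.877 → ⌈·⌉ = 1131
j=9: r + 8k = 1278.234142… → ⌈·⌉ = 1279
j=10: r + 9k = 1425.591285… → ⌈·⌉ = 1426
j=11: r + 10k = 1572.948428… → ⌈·⌉ = 1573
j=12: r + 11k = 1720.305571… → ⌈·⌉ = 1721
j=13: r + 12k = 1867.662714… → ⌈·⌉ = 1868
j=14: r + 13k = 2015.019857… → ⌈·⌉ = 2016

100, 247, 395, 542, 689, 837, 984, 1131, 1279, 1426, 1573, 1721, 1868, 2016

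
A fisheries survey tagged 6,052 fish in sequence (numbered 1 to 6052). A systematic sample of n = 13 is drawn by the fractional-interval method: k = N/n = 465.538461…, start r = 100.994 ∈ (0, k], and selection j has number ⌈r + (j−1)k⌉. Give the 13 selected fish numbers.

j=1: r + 0k = 100.994 → ⌈·⌉ = 101
j=2: r + 1k = 566.532461… → ⌈·⌉ = 567
j=3: r + 2k = 1032.070923… → ⌈·⌉ = 1033
j=4: r + 3k = 1497.609384… → ⌈·⌉ = 1498
j=5: r + 4k = 1963.147846… → ⌈·⌉ = 1964
j=6: r + 5k = 2428.686307… → ⌈·⌉ = 2429
j=7: r + 6k = 2894.224769… → ⌈·⌉ = 2895
j=8: r + 7k = 3359.763230… → ⌈·⌉ = 3360
j=9: r + 8k = 3825.301692… → ⌈·⌉ = 3826
j=10: r + 9k = 4290.840153… → ⌈·⌉ = 4291
j=11: r + 10k = 4756.378615… → ⌈·⌉ = 4757
j=12: r + 11k = 5221.917076… → ⌈·⌉ = 5222
j=13: r + 12k = 5687.455538… → ⌈·⌉ = 5688

101, 567, 1033, 1498, 1964, 2429, 2895, 3360, 3826, 4291, 4757, 5222, 5688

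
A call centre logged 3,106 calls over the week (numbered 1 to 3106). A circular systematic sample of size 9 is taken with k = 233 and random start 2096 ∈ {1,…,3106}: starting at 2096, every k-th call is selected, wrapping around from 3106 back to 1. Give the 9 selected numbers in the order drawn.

Selection 1: 2096
Selection 2: 2096 + 233 = 2329
Selection 3: 2329 + 233 = 2562
Selection 4: 2562 + 233 = 2795
Selection 5: 2795 + 233 = 3028
Selection 6: 3028 + 233 = 3261 → 3261 − 3106 = 155
Selection 7: 155 + 233 = 388
Selection 8: 388 + 233 = 621
Selection 9: 621 + 233 = 854

2096, 2329, 2562, 2795, 3028, 155, 388, 621, 854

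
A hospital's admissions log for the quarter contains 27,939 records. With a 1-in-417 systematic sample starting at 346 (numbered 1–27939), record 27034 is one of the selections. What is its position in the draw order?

65

k = 417
position = (27034 − 346)/417 + 1 = 26688/417 + 1 = 64 + 1 = 65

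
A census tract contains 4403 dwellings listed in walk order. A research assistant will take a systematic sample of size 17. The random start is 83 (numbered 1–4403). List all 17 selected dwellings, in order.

k = N/n = 4403/17 = 259
dwelling 1: 83
dwelling 2: 83 + 259 = 342
dwelling 3: 342 + 259 = 601
dwelling 4: 601 + 259 = 860
dwelling 5: 860 + 259 = 1119
dwelling 6: 1119 + 259 = 1378
dwelling 7: 1378 + 259 = 1637
dwelling 8: 1637 + 259 = 1896
dwelling 9: 1896 + 259 = 2155
dwelling 10: 2155 + 259 = 2414
dwelling 11: 2414 + 259 = 2673
dwelling 12: 2673 + 259 = 2932
dwelling 13: 2932 + 259 = 3191
dwelling 14: 3191 + 259 = 3450
dwelling 15: 3450 + 259 = 3709
dwelling 16: 3709 + 259 = 3968
dwelling 17: 3968 + 259 = 4227

83, 342, 601, 860, 1119, 1378, 1637, 1896, 2155, 2414, 2673, 2932, 3191, 3450, 3709, 3968, 4227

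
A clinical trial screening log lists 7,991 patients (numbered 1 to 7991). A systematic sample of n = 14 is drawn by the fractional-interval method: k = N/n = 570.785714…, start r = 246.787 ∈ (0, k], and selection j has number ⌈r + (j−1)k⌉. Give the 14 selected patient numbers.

j=1: r + 0k = 246.787 → ⌈·⌉ = 247
j=2: r + 1k = 817.572714… → ⌈·⌉ = 818
j=3: r + 2k = 1388.358428… → ⌈·⌉ = 1389
j=4: r + 3k = 1959.144142… → ⌈·⌉ = 1960
j=5: r + 4k = 2529.929857… → ⌈·⌉ = 2530
j=6: r + 5k = 3100.715571… → ⌈·⌉ = 3101
j=7: r + 6k = 3671.501285… → ⌈·⌉ = 3672
j=8: r + 7k = 4242.287 → ⌈·⌉ = 4243
j=9: r + 8k = 4813.072714… → ⌈·⌉ = 4814
j=10: r + 9k = 5383.858428… → ⌈·⌉ = 5384
j=11: r + 10k = 5954.644142… → ⌈·⌉ = 5955
j=12: r + 11k = 6525.429857… → ⌈·⌉ = 6526
j=13: r + 12k = 7096.215571… → ⌈·⌉ = 7097
j=14: r + 13k = 7667.001285… → ⌈·⌉ = 7668

247, 818, 1389, 1960, 2530, 3101, 3672, 4243, 4814, 5384, 5955, 6526, 7097, 7668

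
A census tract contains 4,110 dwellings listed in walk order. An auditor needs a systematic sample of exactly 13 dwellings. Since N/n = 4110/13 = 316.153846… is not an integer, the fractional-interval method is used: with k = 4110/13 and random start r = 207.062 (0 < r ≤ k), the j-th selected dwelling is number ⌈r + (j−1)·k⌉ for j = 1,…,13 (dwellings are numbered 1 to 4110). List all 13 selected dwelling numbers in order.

208, 524, 840, 1156, 1472, 1788, 2104, 2421, 2737, 3053, 3369, 3685, 4001

j=1: r + 0k = 207.062 → ⌈·⌉ = 208
j=2: r + 1k = 523.215846… → ⌈·⌉ = 524
j=3: r + 2k = 839.369692… → ⌈·⌉ = 840
j=4: r + 3k = 1155.523538… → ⌈·⌉ = 1156
j=5: r + 4k = 1471.677384… → ⌈·⌉ = 1472
j=6: r + 5k = 1787.831230… → ⌈·⌉ = 1788
j=7: r + 6k = 2103.985076… → ⌈·⌉ = 2104
j=8: r + 7k = 2420.138923… → ⌈·⌉ = 2421
j=9: r + 8k = 2736.292769… → ⌈·⌉ = 2737
j=10: r + 9k = 3052.446615… → ⌈·⌉ = 3053
j=11: r + 10k = 3368.600461… → ⌈·⌉ = 3369
j=12: r + 11k = 3684.754307… → ⌈·⌉ = 3685
j=13: r + 12k = 4000.908153… → ⌈·⌉ = 4001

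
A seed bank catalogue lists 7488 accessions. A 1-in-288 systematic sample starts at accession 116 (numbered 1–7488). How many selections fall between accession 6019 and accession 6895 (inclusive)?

k = 288
First selection ≥ 6019: 116 + ⌈(6019−116)/288⌉·288 = 116 + 21×288 = 6164
Last selection ≤ 6895: 116 + ⌊(6895−116)/288⌋·288 = 116 + 23×288 = 6740
Count = 23 − 21 + 1 = 3

3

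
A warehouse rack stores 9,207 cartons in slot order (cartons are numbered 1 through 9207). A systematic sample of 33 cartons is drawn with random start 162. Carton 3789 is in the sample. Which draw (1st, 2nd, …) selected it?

14

k = 9207/33 = 279
position = (3789 − 162)/279 + 1 = 3627/279 + 1 = 13 + 1 = 14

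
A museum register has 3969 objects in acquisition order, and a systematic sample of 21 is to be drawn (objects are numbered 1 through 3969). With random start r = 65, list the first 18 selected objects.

k = N/n = 3969/21 = 189
object 1: 65
object 2: 65 + 189 = 254
object 3: 254 + 189 = 443
object 4: 443 + 189 = 632
object 5: 632 + 189 = 821
object 6: 821 + 189 = 1010
object 7: 1010 + 189 = 1199
object 8: 1199 + 189 = 1388
object 9: 1388 + 189 = 1577
object 10: 1577 + 189 = 1766
object 11: 1766 + 189 = 1955
object 12: 1955 + 189 = 2144
object 13: 2144 + 189 = 2333
object 14: 2333 + 189 = 2522
object 15: 2522 + 189 = 2711
object 16: 2711 + 189 = 2900
object 17: 2900 + 189 = 3089
object 18: 3089 + 189 = 3278

65, 254, 443, 632, 821, 1010, 1199, 1388, 1577, 1766, 1955, 2144, 2333, 2522, 2711, 2900, 3089, 3278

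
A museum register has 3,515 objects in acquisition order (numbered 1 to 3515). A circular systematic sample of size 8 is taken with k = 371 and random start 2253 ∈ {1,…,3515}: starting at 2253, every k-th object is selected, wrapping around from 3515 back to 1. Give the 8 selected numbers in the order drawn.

Selection 1: 2253
Selection 2: 2253 + 371 = 2624
Selection 3: 2624 + 371 = 2995
Selection 4: 2995 + 371 = 3366
Selection 5: 3366 + 371 = 3737 → 3737 − 3515 = 222
Selection 6: 222 + 371 = 593
Selection 7: 593 + 371 = 964
Selection 8: 964 + 371 = 1335

2253, 2624, 2995, 3366, 222, 593, 964, 1335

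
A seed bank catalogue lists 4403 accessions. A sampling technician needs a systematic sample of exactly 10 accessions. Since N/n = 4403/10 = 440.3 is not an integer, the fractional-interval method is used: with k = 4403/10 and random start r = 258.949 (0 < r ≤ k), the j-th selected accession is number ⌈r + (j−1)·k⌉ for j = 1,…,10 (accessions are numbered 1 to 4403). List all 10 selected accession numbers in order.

259, 700, 1140, 1580, 2021, 2461, 2901, 3342, 3782, 4222

j=1: r + 0k = 258.949 → ⌈·⌉ = 259
j=2: r + 1k = 699.249 → ⌈·⌉ = 700
j=3: r + 2k = 1139.549 → ⌈·⌉ = 1140
j=4: r + 3k = 1579.849 → ⌈·⌉ = 1580
j=5: r + 4k = 2020.149 → ⌈·⌉ = 2021
j=6: r + 5k = 2460.449 → ⌈·⌉ = 2461
j=7: r + 6k = 2900.749 → ⌈·⌉ = 2901
j=8: r + 7k = 3341.049 → ⌈·⌉ = 3342
j=9: r + 8k = 3781.349 → ⌈·⌉ = 3782
j=10: r + 9k = 4221.649 → ⌈·⌉ = 4222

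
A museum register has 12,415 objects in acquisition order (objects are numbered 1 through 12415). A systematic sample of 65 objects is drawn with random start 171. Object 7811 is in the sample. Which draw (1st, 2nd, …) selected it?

41

k = 12415/65 = 191
position = (7811 − 171)/191 + 1 = 7640/191 + 1 = 40 + 1 = 41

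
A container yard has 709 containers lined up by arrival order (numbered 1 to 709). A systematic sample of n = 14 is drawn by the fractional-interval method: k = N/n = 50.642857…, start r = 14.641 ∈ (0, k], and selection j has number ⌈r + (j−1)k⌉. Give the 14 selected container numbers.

j=1: r + 0k = 14.641 → ⌈·⌉ = 15
j=2: r + 1k = 65.283857… → ⌈·⌉ = 66
j=3: r + 2k = 115.926714… → ⌈·⌉ = 116
j=4: r + 3k = 166.569571… → ⌈·⌉ = 167
j=5: r + 4k = 217.212428… → ⌈·⌉ = 218
j=6: r + 5k = 267.855285… → ⌈·⌉ = 268
j=7: r + 6k = 318.498142… → ⌈·⌉ = 319
j=8: r + 7k = 369.141 → ⌈·⌉ = 370
j=9: r + 8k = 419.783857… → ⌈·⌉ = 420
j=10: r + 9k = 470.426714… → ⌈·⌉ = 471
j=11: r + 10k = 521.069571… → ⌈·⌉ = 522
j=12: r + 11k = 571.712428… → ⌈·⌉ = 572
j=13: r + 12k = 622.355285… → ⌈·⌉ = 623
j=14: r + 13k = 672.998142… → ⌈·⌉ = 673

15, 66, 116, 167, 218, 268, 319, 370, 420, 471, 522, 572, 623, 673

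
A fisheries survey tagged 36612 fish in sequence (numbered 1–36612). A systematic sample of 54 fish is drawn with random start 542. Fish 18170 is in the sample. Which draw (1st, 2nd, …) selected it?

k = 36612/54 = 678
position = (18170 − 542)/678 + 1 = 17628/678 + 1 = 26 + 1 = 27

27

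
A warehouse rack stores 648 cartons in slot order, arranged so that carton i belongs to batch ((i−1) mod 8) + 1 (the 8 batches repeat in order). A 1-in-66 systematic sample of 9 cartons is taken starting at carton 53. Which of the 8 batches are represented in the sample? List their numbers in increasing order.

1, 3, 5, 7

Consecutive selections differ by k = 66, so their batch numbers differ by 66 mod 8 = 2.
gcd(66, 8) = 2, so the sample visits 8/2 = 4 distinct residues mod 8.
Start 53 is batch 5; the batches hit are 1, 3, 5, 7.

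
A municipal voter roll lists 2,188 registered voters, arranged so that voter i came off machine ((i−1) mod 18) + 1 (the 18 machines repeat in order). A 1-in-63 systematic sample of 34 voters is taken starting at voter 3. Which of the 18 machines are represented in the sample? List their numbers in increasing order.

Consecutive selections differ by k = 63, so their machine numbers differ by 63 mod 18 = 9.
gcd(63, 18) = 9, so the sample visits 18/9 = 2 distinct residues mod 18.
Start 3 is machine 3; the machines hit are 3, 12.

3, 12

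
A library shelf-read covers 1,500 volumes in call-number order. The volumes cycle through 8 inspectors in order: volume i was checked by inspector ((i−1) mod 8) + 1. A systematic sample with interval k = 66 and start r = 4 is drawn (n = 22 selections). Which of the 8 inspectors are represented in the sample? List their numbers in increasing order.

2, 4, 6, 8

Consecutive selections differ by k = 66, so their inspector numbers differ by 66 mod 8 = 2.
gcd(66, 8) = 2, so the sample visits 8/2 = 4 distinct residues mod 8.
Start 4 is inspector 4; the inspectors hit are 2, 4, 6, 8.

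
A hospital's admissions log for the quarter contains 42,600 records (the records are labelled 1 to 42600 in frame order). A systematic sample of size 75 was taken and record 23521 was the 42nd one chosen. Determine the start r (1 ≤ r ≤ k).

k = 42600/75 = 568
r = 23521 − (42−1)×568 = 23521 − 23288 = 233

233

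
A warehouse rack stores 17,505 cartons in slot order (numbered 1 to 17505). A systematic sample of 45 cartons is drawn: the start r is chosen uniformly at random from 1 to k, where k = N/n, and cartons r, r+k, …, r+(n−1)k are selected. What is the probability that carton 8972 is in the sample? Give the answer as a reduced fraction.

k = 17505/45 = 389.
Carton 8972 is selected iff r ≡ 8972 (mod 389); exactly one such r in {1,…,389}.
Inclusion probability = 1/389.

1/389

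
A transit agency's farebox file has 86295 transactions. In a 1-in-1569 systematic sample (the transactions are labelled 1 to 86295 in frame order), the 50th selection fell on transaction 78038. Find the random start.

1157

k = 1569
r = 78038 − (50−1)×1569 = 78038 − 76881 = 1157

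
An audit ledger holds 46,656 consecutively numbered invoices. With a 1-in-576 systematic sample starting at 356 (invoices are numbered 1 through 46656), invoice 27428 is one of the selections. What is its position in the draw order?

k = 576
position = (27428 − 356)/576 + 1 = 27072/576 + 1 = 47 + 1 = 48

48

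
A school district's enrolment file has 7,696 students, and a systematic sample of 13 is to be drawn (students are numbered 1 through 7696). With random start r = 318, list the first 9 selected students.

318, 910, 1502, 2094, 2686, 3278, 3870, 4462, 5054

k = N/n = 7696/13 = 592
student 1: 318
student 2: 318 + 592 = 910
student 3: 910 + 592 = 1502
student 4: 1502 + 592 = 2094
student 5: 2094 + 592 = 2686
student 6: 2686 + 592 = 3278
student 7: 3278 + 592 = 3870
student 8: 3870 + 592 = 4462
student 9: 4462 + 592 = 5054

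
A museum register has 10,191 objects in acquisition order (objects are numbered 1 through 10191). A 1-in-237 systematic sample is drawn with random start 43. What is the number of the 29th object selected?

k = 237
29th selection = r + (29−1)·k = 43 + 28×237 = 43 + 6636 = 6679

6679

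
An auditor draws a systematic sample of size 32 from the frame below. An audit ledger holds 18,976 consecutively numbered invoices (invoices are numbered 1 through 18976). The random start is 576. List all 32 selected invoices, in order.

576, 1169, 1762, 2355, 2948, 3541, 4134, 4727, 5320, 5913, 6506, 7099, 7692, 8285, 8878, 9471, 10064, 10657, 11250, 11843, 12436, 13029, 13622, 14215, 14808, 15401, 15994, 16587, 17180, 17773, 18366, 18959

k = N/n = 18976/32 = 593
invoice 1: 576
invoice 2: 576 + 593 = 1169
invoice 3: 1169 + 593 = 1762
invoice 4: 1762 + 593 = 2355
invoice 5: 2355 + 593 = 2948
invoice 6: 2948 + 593 = 3541
invoice 7: 3541 + 593 = 4134
invoice 8: 4134 + 593 = 4727
invoice 9: 4727 + 593 = 5320
invoice 10: 5320 + 593 = 5913
invoice 11: 5913 + 593 = 6506
invoice 12: 6506 + 593 = 7099
invoice 13: 7099 + 593 = 7692
invoice 14: 7692 + 593 = 8285
invoice 15: 8285 + 593 = 8878
invoice 16: 8878 + 593 = 9471
invoice 17: 9471 + 593 = 10064
invoice 18: 10064 + 593 = 10657
invoice 19: 10657 + 593 = 11250
invoice 20: 11250 + 593 = 11843
invoice 21: 11843 + 593 = 12436
invoice 22: 12436 + 593 = 13029
invoice 23: 13029 + 593 = 13622
invoice 24: 13622 + 593 = 14215
invoice 25: 14215 + 593 = 14808
invoice 26: 14808 + 593 = 15401
invoice 27: 15401 + 593 = 15994
invoice 28: 15994 + 593 = 16587
invoice 29: 16587 + 593 = 17180
invoice 30: 17180 + 593 = 17773
invoice 31: 17773 + 593 = 18366
invoice 32: 18366 + 593 = 18959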